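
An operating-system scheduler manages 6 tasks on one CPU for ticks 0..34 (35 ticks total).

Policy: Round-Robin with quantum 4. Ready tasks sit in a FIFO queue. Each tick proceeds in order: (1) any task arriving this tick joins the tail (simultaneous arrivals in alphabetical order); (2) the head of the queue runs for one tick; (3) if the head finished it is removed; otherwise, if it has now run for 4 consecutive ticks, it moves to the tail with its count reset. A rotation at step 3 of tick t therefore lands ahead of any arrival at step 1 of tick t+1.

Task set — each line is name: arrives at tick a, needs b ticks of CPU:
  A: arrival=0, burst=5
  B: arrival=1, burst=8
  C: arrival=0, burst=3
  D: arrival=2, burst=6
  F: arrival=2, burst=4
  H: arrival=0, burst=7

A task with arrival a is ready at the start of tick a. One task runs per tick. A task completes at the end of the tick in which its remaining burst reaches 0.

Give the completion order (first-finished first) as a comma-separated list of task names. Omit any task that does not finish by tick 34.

completion order = C, F, A, H, B, D

t=0: queue=[A,C,H] q_used=0 → run A
t=1: queue=[A,C,H,B] q_used=1 → run A
t=2: queue=[A,C,H,B,D,F] q_used=2 → run A
t=3: queue=[A,C,H,B,D,F] q_used=3 → run A
t=4: queue=[C,H,B,D,F,A] q_used=0 → run C
t=5: queue=[C,H,B,D,F,A] q_used=1 → run C
t=6: queue=[C,H,B,D,F,A] q_used=2 → run C
t=7: queue=[H,B,D,F,A] q_used=0 → run H
t=8: queue=[H,B,D,F,A] q_used=1 → run H
t=9: queue=[H,B,D,F,A] q_used=2 → run H
t=10: queue=[H,B,D,F,A] q_used=3 → run H
t=11: queue=[B,D,F,A,H] q_used=0 → run B
t=12: queue=[B,D,F,A,H] q_used=1 → run B
t=13: queue=[B,D,F,A,H] q_used=2 → run B
t=14: queue=[B,D,F,A,H] q_used=3 → run B
t=15: queue=[D,F,A,H,B] q_used=0 → run D
t=16: queue=[D,F,A,H,B] q_used=1 → run D
t=17: queue=[D,F,A,H,B] q_used=2 → run D
t=18: queue=[D,F,A,H,B] q_used=3 → run D
t=19: queue=[F,A,H,B,D] q_used=0 → run F
t=20: queue=[F,A,H,B,D] q_used=1 → run F
t=21: queue=[F,A,H,B,D] q_used=2 → run F
t=22: queue=[F,A,H,B,D] q_used=3 → run F
t=23: queue=[A,H,B,D] q_used=0 → run A
t=24: queue=[H,B,D] q_used=0 → run H
t=25: queue=[H,B,D] q_used=1 → run H
t=26: queue=[H,B,D] q_used=2 → run H
t=27: queue=[B,D] q_used=0 → run B
t=28: queue=[B,D] q_used=1 → run B
t=29: queue=[B,D] q_used=2 → run B
t=30: queue=[B,D] q_used=3 → run B
t=31: queue=[D] q_used=0 → run D
t=32: queue=[D] q_used=1 → run D
t=33: (idle)
t=34: (idle)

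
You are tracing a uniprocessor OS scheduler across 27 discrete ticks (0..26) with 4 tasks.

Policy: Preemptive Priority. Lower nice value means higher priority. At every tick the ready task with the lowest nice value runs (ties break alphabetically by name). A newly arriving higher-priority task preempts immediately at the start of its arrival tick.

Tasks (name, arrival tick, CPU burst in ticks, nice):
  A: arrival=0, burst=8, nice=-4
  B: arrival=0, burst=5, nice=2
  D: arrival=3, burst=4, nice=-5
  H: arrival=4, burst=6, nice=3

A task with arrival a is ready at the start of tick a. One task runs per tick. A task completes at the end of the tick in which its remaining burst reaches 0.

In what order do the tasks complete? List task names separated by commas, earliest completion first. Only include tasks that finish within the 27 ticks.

t=0: ready={A,B} → run A
t=1: ready={A,B} → run A
t=2: ready={A,B} → run A
t=3: ready={A,B,D} → run D
t=4: ready={A,B,D,H} → run D
t=5: ready={A,B,D,H} → run D
t=6: ready={A,B,D,H} → run D
t=7: ready={A,B,H} → run A
t=8: ready={A,B,H} → run A
t=9: ready={A,B,H} → run A
t=10: ready={A,B,H} → run A
t=11: ready={A,B,H} → run A
t=12: ready={B,H} → run B
t=13: ready={B,H} → run B
t=14: ready={B,H} → run B
t=15: ready={B,H} → run B
t=16: ready={B,H} → run B
t=17: ready={H} → run H
t=18: ready={H} → run H
t=19: ready={H} → run H
t=20: ready={H} → run H
t=21: ready={H} → run H
t=22: ready={H} → run H
t=23: (idle)
t=24: (idle)
t=25: (idle)
t=26: (idle)

completion order = D, A, B, H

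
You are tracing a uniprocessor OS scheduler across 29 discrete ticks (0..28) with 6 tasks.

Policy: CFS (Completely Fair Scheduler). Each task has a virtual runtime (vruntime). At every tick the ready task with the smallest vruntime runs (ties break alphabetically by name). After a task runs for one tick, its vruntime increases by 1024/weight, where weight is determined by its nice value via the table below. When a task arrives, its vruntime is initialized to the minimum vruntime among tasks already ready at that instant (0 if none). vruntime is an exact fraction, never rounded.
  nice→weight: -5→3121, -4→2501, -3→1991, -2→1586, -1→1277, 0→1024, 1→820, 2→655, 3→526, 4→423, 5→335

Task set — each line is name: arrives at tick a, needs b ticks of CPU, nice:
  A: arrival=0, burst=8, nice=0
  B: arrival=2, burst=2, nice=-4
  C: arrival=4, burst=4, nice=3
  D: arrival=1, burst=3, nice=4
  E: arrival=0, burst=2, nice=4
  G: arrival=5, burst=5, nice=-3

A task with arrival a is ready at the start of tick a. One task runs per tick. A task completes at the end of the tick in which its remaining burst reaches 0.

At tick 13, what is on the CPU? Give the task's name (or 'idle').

t=0: vr[A=0 E=0] → run A
t=1: vr[A=1 D=0 E=0] → run D
t=2: vr[A=1 B=0 D=1024/423 E=0] → run B
t=3: vr[A=1 B=1024/2501 D=1024/423 E=0] → run E
t=4: vr[A=1 B=1024/2501 C=1024/2501 D=1024/423 E=1024/423] → run B
t=5: vr[A=1 C=1024/2501 D=1024/423 E=1024/423 G=1024/2501] → run C
t=6: vr[A=1 C=1549824/657763 D=1024/423 E=1024/423 G=1024/2501] → run G
t=7: vr[A=1 C=1549824/657763 D=1024/423 E=1024/423 G=4599808/4979491] → run G
t=8: vr[A=1 C=1549824/657763 D=1024/423 E=1024/423 G=7160832/4979491] → run A
t=9: vr[A=2 C=1549824/657763 D=1024/423 E=1024/423 G=7160832/4979491] → run G
t=10: vr[A=2 C=1549824/657763 D=1024/423 E=1024/423 G=9721856/4979491] → run G
t=11: vr[A=2 C=1549824/657763 D=1024/423 E=1024/423 G=12282880/4979491] → run A
t=12: vr[A=3 C=1549824/657763 D=1024/423 E=1024/423 G=12282880/4979491] → run C
t=13: vr[A=3 C=2830336/657763 D=1024/423 E=1024/423 G=12282880/4979491] → run D
t=14: vr[A=3 C=2830336/657763 D=2048/423 E=1024/423 G=12282880/4979491] → run E
t=15: vr[A=3 C=2830336/657763 D=2048/423 G=12282880/4979491] → run G
t=16: vr[A=3 C=2830336/657763 D=2048/423] → run A
t=17: vr[A=4 C=2830336/657763 D=2048/423] → run A
t=18: vr[A=5 C=2830336/657763 D=2048/423] → run C
t=19: vr[A=5 C=4110848/657763 D=2048/423] → run D
t=20: vr[A=5 C=4110848/657763] → run A
t=21: vr[A=6 C=4110848/657763] → run A
t=22: vr[A=7 C=4110848/657763] → run C
t=23: vr[A=7] → run A
t=24: (idle)
t=25: (idle)
t=26: (idle)
t=27: (idle)
t=28: (idle)

running at tick 13 = D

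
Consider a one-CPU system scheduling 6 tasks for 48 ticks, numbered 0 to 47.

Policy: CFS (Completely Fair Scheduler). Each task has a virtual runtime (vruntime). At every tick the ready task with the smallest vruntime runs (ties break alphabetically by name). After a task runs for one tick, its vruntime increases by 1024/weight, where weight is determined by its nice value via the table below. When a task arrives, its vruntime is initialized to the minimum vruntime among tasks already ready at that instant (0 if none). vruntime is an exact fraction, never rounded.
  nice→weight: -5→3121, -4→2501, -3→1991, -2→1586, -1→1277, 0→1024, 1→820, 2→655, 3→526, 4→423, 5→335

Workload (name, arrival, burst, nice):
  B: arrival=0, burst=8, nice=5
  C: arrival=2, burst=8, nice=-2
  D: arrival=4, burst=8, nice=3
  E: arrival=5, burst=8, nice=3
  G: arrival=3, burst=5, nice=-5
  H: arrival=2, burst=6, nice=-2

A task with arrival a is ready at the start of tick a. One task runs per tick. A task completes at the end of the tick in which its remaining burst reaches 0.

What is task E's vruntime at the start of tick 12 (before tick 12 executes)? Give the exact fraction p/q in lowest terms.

t=0: vr[B=0] → run B
t=1: vr[B=1024/335] → run B
t=2: vr[B=2048/335 C=2048/335 H=2048/335] → run B
t=3: vr[B=3072/335 C=2048/335 G=2048/335 H=2048/335] → run C
t=4: vr[B=3072/335 C=1795584/265655 D=2048/335 G=2048/335 H=2048/335] → run D
t=5: vr[B=3072/335 C=1795584/265655 D=710144/88105 E=2048/335 G=2048/335 H=2048/335] → run E
t=6: vr[B=3072/335 C=1795584/265655 D=710144/88105 E=710144/88105 G=2048/335 H=2048/335] → run G
t=7: vr[B=3072/335 C=1795584/265655 D=710144/88105 E=710144/88105 G=6734848/1045535 H=2048/335] → run H
t=8: vr[B=3072/335 C=1795584/265655 D=710144/88105 E=710144/88105 G=6734848/1045535 H=1795584/265655] → run G
t=9: vr[B=3072/335 C=1795584/265655 D=710144/88105 E=710144/88105 G=7077888/1045535 H=1795584/265655] → run C
t=10: vr[B=3072/335 C=1967104/265655 D=710144/88105 E=710144/88105 G=7077888/1045535 H=1795584/265655] → run H
t=11: vr[B=3072/335 C=1967104/265655 D=710144/88105 E=710144/88105 G=7077888/1045535 H=1967104/265655] → run G
t=12: vr[B=3072/335 C=1967104/265655 D=710144/88105 E=710144/88105 G=7420928/1045535 H=1967104/265655] → run G
t=13: vr[B=3072/335 C=1967104/265655 D=710144/88105 E=710144/88105 G=7763968/1045535 H=1967104/265655] → run C
t=14: vr[B=3072/335 C=2138624/265655 D=710144/88105 E=710144/88105 G=7763968/1045535 H=1967104/265655] → run H
t=15: vr[B=3072/335 C=2138624/265655 D=710144/88105 E=710144/88105 G=7763968/1045535 H=2138624/265655] → run G
t=16: vr[B=3072/335 C=2138624/265655 D=710144/88105 E=710144/88105 H=2138624/265655] → run C
t=17: vr[B=3072/335 C=2310144/265655 D=710144/88105 E=710144/88105 H=2138624/265655] → run H
t=18: vr[B=3072/335 C=2310144/265655 D=710144/88105 E=710144/88105 H=2310144/265655] → run D
t=19: vr[B=3072/335 C=2310144/265655 D=881664/88105 E=710144/88105 H=2310144/265655] → run E
t=20: vr[B=3072/335 C=2310144/265655 D=881664/88105 E=881664/88105 H=2310144/265655] → run C
t=21: vr[B=3072/335 C=2481664/265655 D=881664/88105 E=881664/88105 H=2310144/265655] → run H
t=22: vr[B=3072/335 C=2481664/265655 D=881664/88105 E=881664/88105 H=2481664/265655] → run B
t=23: vr[B=4096/335 C=2481664/265655 D=881664/88105 E=881664/88105 H=2481664/265655] → run C
t=24: vr[B=4096/335 C=2653184/265655 D=881664/88105 E=881664/88105 H=2481664/265655] → run H
t=25: vr[B=4096/335 C=2653184/265655 D=881664/88105 E=881664/88105] → run C
t=26: vr[B=4096/335 C=2824704/265655 D=881664/88105 E=881664/88105] → run D
t=27: vr[B=4096/335 C=2824704/265655 D=1053184/88105 E=881664/88105] → run E
t=28: vr[B=4096/335 C=2824704/265655 D=1053184/88105 E=1053184/88105] → run C
t=29: vr[B=4096/335 D=1053184/88105 E=1053184/88105] → run D
t=30: vr[B=4096/335 D=1224704/88105 E=1053184/88105] → run E
t=31: vr[B=4096/335 D=1224704/88105 E=1224704/88105] → run B
t=32: vr[B=1024/67 D=1224704/88105 E=1224704/88105] → run D
t=33: vr[B=1024/67 D=1396224/88105 E=1224704/88105] → run E
t=34: vr[B=1024/67 D=1396224/88105 E=1396224/88105] → run B
t=35: vr[B=6144/335 D=1396224/88105 E=1396224/88105] → run D
t=36: vr[B=6144/335 D=1567744/88105 E=1396224/88105] → run E
t=37: vr[B=6144/335 D=1567744/88105 E=1567744/88105] → run D
t=38: vr[B=6144/335 D=1739264/88105 E=1567744/88105] → run E
t=39: vr[B=6144/335 D=1739264/88105 E=1739264/88105] → run B
t=40: vr[B=7168/335 D=1739264/88105 E=1739264/88105] → run D
t=41: vr[B=7168/335 E=1739264/88105] → run E
t=42: vr[B=7168/335] → run B
t=43: (idle)
t=44: (idle)
t=45: (idle)
t=46: (idle)
t=47: (idle)

vruntime(E, start of tick 12) = 710144/88105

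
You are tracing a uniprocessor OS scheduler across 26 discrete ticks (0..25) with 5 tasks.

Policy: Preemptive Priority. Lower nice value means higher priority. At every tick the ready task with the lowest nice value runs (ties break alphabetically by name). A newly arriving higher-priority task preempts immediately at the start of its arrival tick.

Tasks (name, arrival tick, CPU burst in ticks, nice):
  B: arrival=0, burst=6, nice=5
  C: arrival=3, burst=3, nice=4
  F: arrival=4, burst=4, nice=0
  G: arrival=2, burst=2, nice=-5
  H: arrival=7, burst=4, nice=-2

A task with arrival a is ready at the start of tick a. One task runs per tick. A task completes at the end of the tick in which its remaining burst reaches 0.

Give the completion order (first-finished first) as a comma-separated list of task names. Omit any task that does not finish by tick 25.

completion order = G, H, F, C, B

t=0: ready={B} → run B
t=1: ready={B} → run B
t=2: ready={B,G} → run G
t=3: ready={B,C,G} → run G
t=4: ready={B,C,F} → run F
t=5: ready={B,C,F} → run F
t=6: ready={B,C,F} → run F
t=7: ready={B,C,F,H} → run H
t=8: ready={B,C,F,H} → run H
t=9: ready={B,C,F,H} → run H
t=10: ready={B,C,F,H} → run H
t=11: ready={B,C,F} → run F
t=12: ready={B,C} → run C
t=13: ready={B,C} → run C
t=14: ready={B,C} → run C
t=15: ready={B} → run B
t=16: ready={B} → run B
t=17: ready={B} → run B
t=18: ready={B} → run B
t=19: (idle)
t=20: (idle)
t=21: (idle)
t=22: (idle)
t=23: (idle)
t=24: (idle)
t=25: (idle)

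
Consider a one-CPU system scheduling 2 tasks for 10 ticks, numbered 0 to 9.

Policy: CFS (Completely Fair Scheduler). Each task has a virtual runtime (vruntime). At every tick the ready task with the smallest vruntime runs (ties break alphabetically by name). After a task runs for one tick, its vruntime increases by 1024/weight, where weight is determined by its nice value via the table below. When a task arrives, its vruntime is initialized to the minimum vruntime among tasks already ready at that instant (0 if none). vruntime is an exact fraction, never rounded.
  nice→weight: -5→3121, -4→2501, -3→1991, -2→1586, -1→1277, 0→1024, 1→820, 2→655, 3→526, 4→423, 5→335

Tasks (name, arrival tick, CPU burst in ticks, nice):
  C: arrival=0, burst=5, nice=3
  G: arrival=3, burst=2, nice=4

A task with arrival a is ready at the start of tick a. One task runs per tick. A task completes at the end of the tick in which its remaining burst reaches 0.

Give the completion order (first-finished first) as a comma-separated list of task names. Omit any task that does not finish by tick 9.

completion order = C, G

t=0: vr[C=0] → run C
t=1: vr[C=512/263] → run C
t=2: vr[C=1024/263] → run C
t=3: vr[C=1536/263 G=1536/263] → run C
t=4: vr[C=2048/263 G=1536/263] → run G
t=5: vr[C=2048/263 G=919040/111249] → run C
t=6: vr[G=919040/111249] → run G
t=7: (idle)
t=8: (idle)
t=9: (idle)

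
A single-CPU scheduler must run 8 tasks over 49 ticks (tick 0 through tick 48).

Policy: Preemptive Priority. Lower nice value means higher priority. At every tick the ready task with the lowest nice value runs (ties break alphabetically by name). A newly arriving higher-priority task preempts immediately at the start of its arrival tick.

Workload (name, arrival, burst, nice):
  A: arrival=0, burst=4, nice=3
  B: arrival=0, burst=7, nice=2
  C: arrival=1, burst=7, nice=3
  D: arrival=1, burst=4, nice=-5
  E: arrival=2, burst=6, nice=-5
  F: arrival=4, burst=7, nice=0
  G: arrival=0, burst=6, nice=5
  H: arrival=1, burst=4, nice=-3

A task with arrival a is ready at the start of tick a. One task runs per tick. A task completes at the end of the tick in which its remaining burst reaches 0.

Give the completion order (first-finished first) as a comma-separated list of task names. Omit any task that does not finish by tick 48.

t=0: ready={A,B,G} → run B
t=1: ready={A,B,C,D,G,H} → run D
t=2: ready={A,B,C,D,E,G,H} → run D
t=3: ready={A,B,C,D,E,G,H} → run D
t=4: ready={A,B,C,D,E,F,G,H} → run D
t=5: ready={A,B,C,E,F,G,H} → run E
t=6: ready={A,B,C,E,F,G,H} → run E
t=7: ready={A,B,C,E,F,G,H} → run E
t=8: ready={A,B,C,E,F,G,H} → run E
t=9: ready={A,B,C,E,F,G,H} → run E
t=10: ready={A,B,C,E,F,G,H} → run E
t=11: ready={A,B,C,F,G,H} → run H
t=12: ready={A,B,C,F,G,H} → run H
t=13: ready={A,B,C,F,G,H} → run H
t=14: ready={A,B,C,F,G,H} → run H
t=15: ready={A,B,C,F,G} → run F
t=16: ready={A,B,C,F,G} → run F
t=17: ready={A,B,C,F,G} → run F
t=18: ready={A,B,C,F,G} → run F
t=19: ready={A,B,C,F,G} → run F
t=20: ready={A,B,C,F,G} → run F
t=21: ready={A,B,C,F,G} → run F
t=22: ready={A,B,C,G} → run B
t=23: ready={A,B,C,G} → run B
t=24: ready={A,B,C,G} → run B
t=25: ready={A,B,C,G} → run B
t=26: ready={A,B,C,G} → run B
t=27: ready={A,B,C,G} → run B
t=28: ready={A,C,G} → run A
t=29: ready={A,C,G} → run A
t=30: ready={A,C,G} → run A
t=31: ready={A,C,G} → run A
t=32: ready={C,G} → run C
t=33: ready={C,G} → run C
t=34: ready={C,G} → run C
t=35: ready={C,G} → run C
t=36: ready={C,G} → run C
t=37: ready={C,G} → run C
t=38: ready={C,G} → run C
t=39: ready={G} → run G
t=40: ready={G} → run G
t=41: ready={G} → run G
t=42: ready={G} → run G
t=43: ready={G} → run G
t=44: ready={G} → run G
t=45: (idle)
t=46: (idle)
t=47: (idle)
t=48: (idle)

completion order = D, E, H, F, B, A, C, G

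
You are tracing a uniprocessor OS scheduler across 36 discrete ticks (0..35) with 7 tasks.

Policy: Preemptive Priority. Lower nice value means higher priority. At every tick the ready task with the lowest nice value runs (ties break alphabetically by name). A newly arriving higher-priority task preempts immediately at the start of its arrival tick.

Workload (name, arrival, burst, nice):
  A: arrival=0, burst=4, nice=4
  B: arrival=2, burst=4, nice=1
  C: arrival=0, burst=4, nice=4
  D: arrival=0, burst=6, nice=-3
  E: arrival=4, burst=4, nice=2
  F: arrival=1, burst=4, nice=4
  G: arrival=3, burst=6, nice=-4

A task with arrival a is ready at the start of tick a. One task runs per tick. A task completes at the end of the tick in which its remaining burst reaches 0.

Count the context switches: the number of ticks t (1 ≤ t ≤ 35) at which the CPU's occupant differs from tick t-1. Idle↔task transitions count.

context switches = 8

t=0: ready={A,C,D} → run D
t=1: ready={A,C,D,F} → run D
t=2: ready={A,B,C,D,F} → run D
t=3: ready={A,B,C,D,F,G} → run G
t=4: ready={A,B,C,D,E,F,G} → run G
t=5: ready={A,B,C,D,E,F,G} → run G
t=6: ready={A,B,C,D,E,F,G} → run G
t=7: ready={A,B,C,D,E,F,G} → run G
t=8: ready={A,B,C,D,E,F,G} → run G
t=9: ready={A,B,C,D,E,F} → run D
t=10: ready={A,B,C,D,E,F} → run D
t=11: ready={A,B,C,D,E,F} → run D
t=12: ready={A,B,C,E,F} → run B
t=13: ready={A,B,C,E,F} → run B
t=14: ready={A,B,C,E,F} → run B
t=15: ready={A,B,C,E,F} → run B
t=16: ready={A,C,E,F} → run E
t=17: ready={A,C,E,F} → run E
t=18: ready={A,C,E,F} → run E
t=19: ready={A,C,E,F} → run E
t=20: ready={A,C,F} → run A
t=21: ready={A,C,F} → run A
t=22: ready={A,C,F} → run A
t=23: ready={A,C,F} → run A
t=24: ready={C,F} → run C
t=25: ready={C,F} → run C
t=26: ready={C,F} → run C
t=27: ready={C,F} → run C
t=28: ready={F} → run F
t=29: ready={F} → run F
t=30: ready={F} → run F
t=31: ready={F} → run F
t=32: (idle)
t=33: (idle)
t=34: (idle)
t=35: (idle)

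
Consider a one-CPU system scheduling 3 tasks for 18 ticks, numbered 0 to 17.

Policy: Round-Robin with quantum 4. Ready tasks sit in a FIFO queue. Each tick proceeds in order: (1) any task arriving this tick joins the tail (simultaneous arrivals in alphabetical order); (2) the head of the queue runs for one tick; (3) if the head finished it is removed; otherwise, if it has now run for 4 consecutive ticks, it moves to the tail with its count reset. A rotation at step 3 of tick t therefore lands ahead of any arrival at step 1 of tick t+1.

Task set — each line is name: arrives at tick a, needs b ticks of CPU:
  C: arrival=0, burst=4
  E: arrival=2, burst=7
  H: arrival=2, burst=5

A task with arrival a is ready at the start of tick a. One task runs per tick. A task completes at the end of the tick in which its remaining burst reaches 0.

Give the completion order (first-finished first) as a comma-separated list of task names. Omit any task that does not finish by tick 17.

t=0: queue=[C] q_used=0 → run C
t=1: queue=[C] q_used=1 → run C
t=2: queue=[C,E,H] q_used=2 → run C
t=3: queue=[C,E,H] q_used=3 → run C
t=4: queue=[E,H] q_used=0 → run E
t=5: queue=[E,H] q_used=1 → run E
t=6: queue=[E,H] q_used=2 → run E
t=7: queue=[E,H] q_used=3 → run E
t=8: queue=[H,E] q_used=0 → run H
t=9: queue=[H,E] q_used=1 → run H
t=10: queue=[H,E] q_used=2 → run H
t=11: queue=[H,E] q_used=3 → run H
t=12: queue=[E,H] q_used=0 → run E
t=13: queue=[E,H] q_used=1 → run E
t=14: queue=[E,H] q_used=2 → run E
t=15: queue=[H] q_used=0 → run H
t=16: (idle)
t=17: (idle)

completion order = C, E, H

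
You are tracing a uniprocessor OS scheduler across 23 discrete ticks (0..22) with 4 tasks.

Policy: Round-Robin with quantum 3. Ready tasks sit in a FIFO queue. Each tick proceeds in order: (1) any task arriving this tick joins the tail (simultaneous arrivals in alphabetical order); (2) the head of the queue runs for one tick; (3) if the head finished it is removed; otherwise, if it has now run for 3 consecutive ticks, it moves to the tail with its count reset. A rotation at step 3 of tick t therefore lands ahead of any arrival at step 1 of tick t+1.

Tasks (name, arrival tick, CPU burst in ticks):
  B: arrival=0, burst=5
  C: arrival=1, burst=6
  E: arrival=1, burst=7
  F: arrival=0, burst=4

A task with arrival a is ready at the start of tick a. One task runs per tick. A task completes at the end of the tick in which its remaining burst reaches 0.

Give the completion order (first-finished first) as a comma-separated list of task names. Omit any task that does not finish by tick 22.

completion order = B, F, C, E

t=0: queue=[B,F] q_used=0 → run B
t=1: queue=[B,F,C,E] q_used=1 → run B
t=2: queue=[B,F,C,E] q_used=2 → run B
t=3: queue=[F,C,E,B] q_used=0 → run F
t=4: queue=[F,C,E,B] q_used=1 → run F
t=5: queue=[F,C,E,B] q_used=2 → run F
t=6: queue=[C,E,B,F] q_used=0 → run C
t=7: queue=[C,E,B,F] q_used=1 → run C
t=8: queue=[C,E,B,F] q_used=2 → run C
t=9: queue=[E,B,F,C] q_used=0 → run E
t=10: queue=[E,B,F,C] q_used=1 → run E
t=11: queue=[E,B,F,C] q_used=2 → run E
t=12: queue=[B,F,C,E] q_used=0 → run B
t=13: queue=[B,F,C,E] q_used=1 → run B
t=14: queue=[F,C,E] q_used=0 → run F
t=15: queue=[C,E] q_used=0 → run C
t=16: queue=[C,E] q_used=1 → run C
t=17: queue=[C,E] q_used=2 → run C
t=18: queue=[E] q_used=0 → run E
t=19: queue=[E] q_used=1 → run E
t=20: queue=[E] q_used=2 → run E
t=21: queue=[E] q_used=0 → run E
t=22: (idle)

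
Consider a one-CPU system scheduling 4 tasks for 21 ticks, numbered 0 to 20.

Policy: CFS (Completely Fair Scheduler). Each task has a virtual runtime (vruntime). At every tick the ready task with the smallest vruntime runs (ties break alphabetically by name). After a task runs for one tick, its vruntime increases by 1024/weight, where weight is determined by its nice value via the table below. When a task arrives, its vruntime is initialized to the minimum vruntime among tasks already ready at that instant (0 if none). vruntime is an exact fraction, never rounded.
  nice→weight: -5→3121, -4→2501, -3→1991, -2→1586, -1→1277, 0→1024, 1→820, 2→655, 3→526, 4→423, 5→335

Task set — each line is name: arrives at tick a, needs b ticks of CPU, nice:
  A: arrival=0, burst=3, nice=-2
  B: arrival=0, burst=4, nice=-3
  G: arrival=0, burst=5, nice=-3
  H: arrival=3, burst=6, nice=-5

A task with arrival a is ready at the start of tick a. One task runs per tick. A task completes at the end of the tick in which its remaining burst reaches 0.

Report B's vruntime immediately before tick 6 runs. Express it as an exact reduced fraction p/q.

vruntime(B, start of tick 6) = 2048/1991

t=0: vr[A=0 B=0 G=0] → run A
t=1: vr[A=512/793 B=0 G=0] → run B
t=2: vr[A=512/793 B=1024/1991 G=0] → run G
t=3: vr[A=512/793 B=1024/1991 G=1024/1991 H=1024/1991] → run B
t=4: vr[A=512/793 B=2048/1991 G=1024/1991 H=1024/1991] → run G
t=5: vr[A=512/793 B=2048/1991 G=2048/1991 H=1024/1991] → run H
t=6: vr[A=512/793 B=2048/1991 G=2048/1991 H=5234688/6213911] → run A
t=7: vr[A=1024/793 B=2048/1991 G=2048/1991 H=5234688/6213911] → run H
t=8: vr[A=1024/793 B=2048/1991 G=2048/1991 H=7273472/6213911] → run B
t=9: vr[A=1024/793 B=3072/1991 G=2048/1991 H=7273472/6213911] → run G
t=10: vr[A=1024/793 B=3072/1991 G=3072/1991 H=7273472/6213911] → run H
t=11: vr[A=1024/793 B=3072/1991 G=3072/1991 H=9312256/6213911] → run A
t=12: vr[B=3072/1991 G=3072/1991 H=9312256/6213911] → run H
t=13: vr[B=3072/1991 G=3072/1991 H=11351040/6213911] → run B
t=14: vr[G=3072/1991 H=11351040/6213911] → run G
t=15: vr[G=4096/1991 H=11351040/6213911] → run H
t=16: vr[G=4096/1991 H=13389824/6213911] → run G
t=17: vr[H=13389824/6213911] → run H
t=18: (idle)
t=19: (idle)
t=20: (idle)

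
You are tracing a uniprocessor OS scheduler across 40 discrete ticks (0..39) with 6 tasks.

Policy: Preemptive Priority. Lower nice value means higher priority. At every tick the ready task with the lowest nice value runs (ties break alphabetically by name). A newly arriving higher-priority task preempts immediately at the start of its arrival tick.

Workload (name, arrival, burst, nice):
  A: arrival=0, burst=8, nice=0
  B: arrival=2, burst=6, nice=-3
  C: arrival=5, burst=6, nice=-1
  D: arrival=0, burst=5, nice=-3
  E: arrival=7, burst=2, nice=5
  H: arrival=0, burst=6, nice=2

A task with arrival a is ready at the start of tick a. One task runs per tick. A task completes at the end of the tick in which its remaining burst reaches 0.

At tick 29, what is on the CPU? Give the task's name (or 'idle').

t=0: ready={A,D,H} → run D
t=1: ready={A,D,H} → run D
t=2: ready={A,B,D,H} → run B
t=3: ready={A,B,D,H} → run B
t=4: ready={A,B,D,H} → run B
t=5: ready={A,B,C,D,H} → run B
t=6: ready={A,B,C,D,H} → run B
t=7: ready={A,B,C,D,E,H} → run B
t=8: ready={A,C,D,E,H} → run D
t=9: ready={A,C,D,E,H} → run D
t=10: ready={A,C,D,E,H} → run D
t=11: ready={A,C,E,H} → run C
t=12: ready={A,C,E,H} → run C
t=13: ready={A,C,E,H} → run C
t=14: ready={A,C,E,H} → run C
t=15: ready={A,C,E,H} → run C
t=16: ready={A,C,E,H} → run C
t=17: ready={A,E,H} → run A
t=18: ready={A,E,H} → run A
t=19: ready={A,E,H} → run A
t=20: ready={A,E,H} → run A
t=21: ready={A,E,H} → run A
t=22: ready={A,E,H} → run A
t=23: ready={A,E,H} → run A
t=24: ready={A,E,H} → run A
t=25: ready={E,H} → run H
t=26: ready={E,H} → run H
t=27: ready={E,H} → run H
t=28: ready={E,H} → run H
t=29: ready={E,H} → run H
t=30: ready={E,H} → run H
t=31: ready={E} → run E
t=32: ready={E} → run E
t=33: (idle)
t=34: (idle)
t=35: (idle)
t=36: (idle)
t=37: (idle)
t=38: (idle)
t=39: (idle)

running at tick 29 = H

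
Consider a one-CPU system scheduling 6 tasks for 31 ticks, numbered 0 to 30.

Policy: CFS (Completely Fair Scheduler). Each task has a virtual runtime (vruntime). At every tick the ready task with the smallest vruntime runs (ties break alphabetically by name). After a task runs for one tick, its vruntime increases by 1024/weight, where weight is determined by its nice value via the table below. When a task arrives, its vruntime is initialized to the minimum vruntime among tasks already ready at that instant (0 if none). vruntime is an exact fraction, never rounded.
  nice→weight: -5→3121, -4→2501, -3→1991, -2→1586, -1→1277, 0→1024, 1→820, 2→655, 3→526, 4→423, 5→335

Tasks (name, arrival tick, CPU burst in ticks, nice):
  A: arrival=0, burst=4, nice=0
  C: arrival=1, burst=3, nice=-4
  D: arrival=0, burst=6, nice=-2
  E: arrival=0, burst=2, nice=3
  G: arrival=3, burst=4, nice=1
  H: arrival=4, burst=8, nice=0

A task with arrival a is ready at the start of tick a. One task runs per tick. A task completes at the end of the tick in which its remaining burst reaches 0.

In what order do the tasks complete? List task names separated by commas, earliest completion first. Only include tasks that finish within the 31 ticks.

t=0: vr[A=0 D=0 E=0] → run A
t=1: vr[A=1 C=0 D=0 E=0] → run C
t=2: vr[A=1 C=1024/2501 D=0 E=0] → run D
t=3: vr[A=1 C=1024/2501 D=512/793 E=0 G=0] → run E
t=4: vr[A=1 C=1024/2501 D=512/793 E=512/263 G=0 H=0] → run G
t=5: vr[A=1 C=1024/2501 D=512/793 E=512/263 G=256/205 H=0] → run H
t=6: vr[A=1 C=1024/2501 D=512/793 E=512/263 G=256/205 H=1] → run C
t=7: vr[A=1 C=2048/2501 D=512/793 E=512/263 G=256/205 H=1] → run D
t=8: vr[A=1 C=2048/2501 D=1024/793 E=512/263 G=256/205 H=1] → run C
t=9: vr[A=1 D=1024/793 E=512/263 G=256/205 H=1] → run A
t=10: vr[A=2 D=1024/793 E=512/263 G=256/205 H=1] → run H
t=11: vr[A=2 D=1024/793 E=512/263 G=256/205 H=2] → run G
t=12: vr[A=2 D=1024/793 E=512/263 G=512/205 H=2] → run D
t=13: vr[A=2 D=1536/793 E=512/263 G=512/205 H=2] → run D
t=14: vr[A=2 D=2048/793 E=512/263 G=512/205 H=2] → run E
t=15: vr[A=2 D=2048/793 G=512/205 H=2] → run A
t=16: vr[A=3 D=2048/793 G=512/205 H=2] → run H
t=17: vr[A=3 D=2048/793 G=512/205 H=3] → run G
t=18: vr[A=3 D=2048/793 G=768/205 H=3] → run D
t=19: vr[A=3 D=2560/793 G=768/205 H=3] → run A
t=20: vr[D=2560/793 G=768/205 H=3] → run H
t=21: vr[D=2560/793 G=768/205 H=4] → run D
t=22: vr[G=768/205 H=4] → run G
t=23: vr[H=4] → run H
t=24: vr[H=5] → run H
t=25: vr[H=6] → run H
t=26: vr[H=7] → run H
t=27: (idle)
t=28: (idle)
t=29: (idle)
t=30: (idle)

completion order = C, E, A, D, G, H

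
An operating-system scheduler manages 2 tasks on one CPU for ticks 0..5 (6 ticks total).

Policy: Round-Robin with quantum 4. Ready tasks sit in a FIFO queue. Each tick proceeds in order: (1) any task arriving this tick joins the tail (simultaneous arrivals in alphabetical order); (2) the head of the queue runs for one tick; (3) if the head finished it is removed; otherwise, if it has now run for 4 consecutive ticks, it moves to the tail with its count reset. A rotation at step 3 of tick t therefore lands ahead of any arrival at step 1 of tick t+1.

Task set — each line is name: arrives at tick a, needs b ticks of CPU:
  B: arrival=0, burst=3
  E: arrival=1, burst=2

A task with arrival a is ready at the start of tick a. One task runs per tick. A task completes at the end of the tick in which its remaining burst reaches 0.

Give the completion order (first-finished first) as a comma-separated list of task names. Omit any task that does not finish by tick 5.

completion order = B, E

t=0: queue=[B] q_used=0 → run B
t=1: queue=[B,E] q_used=1 → run B
t=2: queue=[B,E] q_used=2 → run B
t=3: queue=[E] q_used=0 → run E
t=4: queue=[E] q_used=1 → run E
t=5: (idle)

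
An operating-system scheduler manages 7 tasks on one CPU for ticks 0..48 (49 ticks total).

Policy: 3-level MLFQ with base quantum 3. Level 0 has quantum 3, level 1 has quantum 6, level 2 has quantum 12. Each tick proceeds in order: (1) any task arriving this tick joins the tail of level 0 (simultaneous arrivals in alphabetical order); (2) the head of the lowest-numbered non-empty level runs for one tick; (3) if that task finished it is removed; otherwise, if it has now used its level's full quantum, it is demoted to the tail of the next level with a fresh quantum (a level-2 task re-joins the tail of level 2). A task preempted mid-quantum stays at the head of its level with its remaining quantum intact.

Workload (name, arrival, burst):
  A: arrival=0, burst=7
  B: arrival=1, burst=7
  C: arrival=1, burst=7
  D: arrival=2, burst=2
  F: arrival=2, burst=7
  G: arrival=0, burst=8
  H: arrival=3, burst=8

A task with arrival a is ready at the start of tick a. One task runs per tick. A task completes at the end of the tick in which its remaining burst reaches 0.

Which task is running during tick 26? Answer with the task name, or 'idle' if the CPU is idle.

t=0: L0/L1/L2 = AG/-/- → run A
t=1: L0/L1/L2 = AGBC/-/- → run A
t=2: L0/L1/L2 = AGBCDF/-/- → run A
t=3: L0/L1/L2 = GBCDFH/A/- → run G
t=4: L0/L1/L2 = GBCDFH/A/- → run G
t=5: L0/L1/L2 = GBCDFH/A/- → run G
t=6: L0/L1/L2 = BCDFH/AG/- → run B
t=7: L0/L1/L2 = BCDFH/AG/- → run B
t=8: L0/L1/L2 = BCDFH/AG/- → run B
t=9: L0/L1/L2 = CDFH/AGB/- → run C
t=10: L0/L1/L2 = CDFH/AGB/- → run C
t=11: L0/L1/L2 = CDFH/AGB/- → run C
t=12: L0/L1/L2 = DFH/AGBC/- → run D
t=13: L0/L1/L2 = DFH/AGBC/- → run D
t=14: L0/L1/L2 = FH/AGBC/- → run F
t=15: L0/L1/L2 = FH/AGBC/- → run F
t=16: L0/L1/L2 = FH/AGBC/- → run F
t=17: L0/L1/L2 = H/AGBCF/- → run H
t=18: L0/L1/L2 = H/AGBCF/- → run H
t=19: L0/L1/L2 = H/AGBCF/- → run H
t=20: L0/L1/L2 = -/AGBCFH/- → run A
t=21: L0/L1/L2 = -/AGBCFH/- → run A
t=22: L0/L1/L2 = -/AGBCFH/- → run A
t=23: L0/L1/L2 = -/AGBCFH/- → run A
t=24: L0/L1/L2 = -/GBCFH/- → run G
t=25: L0/L1/L2 = -/GBCFH/- → run G
t=26: L0/L1/L2 = -/GBCFH/- → run G
t=27: L0/L1/L2 = -/GBCFH/- → run G
t=28: L0/L1/L2 = -/GBCFH/- → run G
t=29: L0/L1/L2 = -/BCFH/- → run B
t=30: L0/L1/L2 = -/BCFH/- → run B
t=31: L0/L1/L2 = -/BCFH/- → run B
t=32: L0/L1/L2 = -/BCFH/- → run B
t=33: L0/L1/L2 = -/CFH/- → run C
t=34: L0/L1/L2 = -/CFH/- → run C
t=35: L0/L1/L2 = -/CFH/- → run C
t=36: L0/L1/L2 = -/CFH/- → run C
t=37: L0/L1/L2 = -/FH/- → run F
t=38: L0/L1/L2 = -/FH/- → run F
t=39: L0/L1/L2 = -/FH/- → run F
t=40: L0/L1/L2 = -/FH/- → run F
t=41: L0/L1/L2 = -/H/- → run H
t=42: L0/L1/L2 = -/H/- → run H
t=43: L0/L1/L2 = -/H/- → run H
t=44: L0/L1/L2 = -/H/- → run H
t=45: L0/L1/L2 = -/H/- → run H
t=46: (idle)
t=47: (idle)
t=48: (idle)

running at tick 26 = G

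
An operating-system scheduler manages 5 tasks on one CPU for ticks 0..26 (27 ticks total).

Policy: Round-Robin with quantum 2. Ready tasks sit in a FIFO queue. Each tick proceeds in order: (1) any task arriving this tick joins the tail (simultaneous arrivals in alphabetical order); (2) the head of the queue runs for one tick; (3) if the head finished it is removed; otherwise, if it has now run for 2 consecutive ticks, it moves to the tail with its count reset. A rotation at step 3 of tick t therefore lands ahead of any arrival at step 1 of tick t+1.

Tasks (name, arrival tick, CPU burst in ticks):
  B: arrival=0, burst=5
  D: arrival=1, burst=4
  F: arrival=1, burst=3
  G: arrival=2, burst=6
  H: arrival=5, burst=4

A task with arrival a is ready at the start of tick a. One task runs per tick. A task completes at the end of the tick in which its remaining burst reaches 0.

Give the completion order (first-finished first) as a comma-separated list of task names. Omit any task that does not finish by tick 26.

completion order = D, F, B, H, G

t=0: queue=[B] q_used=0 → run B
t=1: queue=[B,D,F] q_used=1 → run B
t=2: queue=[D,F,B,G] q_used=0 → run D
t=3: queue=[D,F,B,G] q_used=1 → run D
t=4: queue=[F,B,G,D] q_used=0 → run F
t=5: queue=[F,B,G,D,H] q_used=1 → run F
t=6: queue=[B,G,D,H,F] q_used=0 → run B
t=7: queue=[B,G,D,H,F] q_used=1 → run B
t=8: queue=[G,D,H,F,B] q_used=0 → run G
t=9: queue=[G,D,H,F,B] q_used=1 → run G
t=10: queue=[D,H,F,B,G] q_used=0 → run D
t=11: queue=[D,H,F,B,G] q_used=1 → run D
t=12: queue=[H,F,B,G] q_used=0 → run H
t=13: queue=[H,F,B,G] q_used=1 → run H
t=14: queue=[F,B,G,H] q_used=0 → run F
t=15: queue=[B,G,H] q_used=0 → run B
t=16: queue=[G,H] q_used=0 → run G
t=17: queue=[G,H] q_used=1 → run G
t=18: queue=[H,G] q_used=0 → run H
t=19: queue=[H,G] q_used=1 → run H
t=20: queue=[G] q_used=0 → run G
t=21: queue=[G] q_used=1 → run G
t=22: (idle)
t=23: (idle)
t=24: (idle)
t=25: (idle)
t=26: (idle)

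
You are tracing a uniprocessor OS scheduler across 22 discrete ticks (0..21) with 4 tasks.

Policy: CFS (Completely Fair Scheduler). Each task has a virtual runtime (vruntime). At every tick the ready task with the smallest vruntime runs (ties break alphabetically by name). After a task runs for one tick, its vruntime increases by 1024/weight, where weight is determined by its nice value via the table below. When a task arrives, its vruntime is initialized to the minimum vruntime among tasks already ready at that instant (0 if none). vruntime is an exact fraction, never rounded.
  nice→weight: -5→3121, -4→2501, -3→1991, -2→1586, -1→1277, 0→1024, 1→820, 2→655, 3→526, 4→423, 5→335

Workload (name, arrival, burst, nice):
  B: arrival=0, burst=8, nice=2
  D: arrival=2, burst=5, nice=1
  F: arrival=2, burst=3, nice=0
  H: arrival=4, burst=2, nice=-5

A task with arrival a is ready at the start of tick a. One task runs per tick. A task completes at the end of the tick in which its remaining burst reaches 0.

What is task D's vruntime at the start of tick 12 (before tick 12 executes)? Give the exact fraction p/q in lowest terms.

t=0: vr[B=0] → run B
t=1: vr[B=1024/655] → run B
t=2: vr[B=2048/655 D=2048/655 F=2048/655] → run B
t=3: vr[B=3072/655 D=2048/655 F=2048/655] → run D
t=4: vr[B=3072/655 D=117504/26855 F=2048/655 H=2048/655] → run F
t=5: vr[B=3072/655 D=117504/26855 F=2703/655 H=2048/655] → run H
t=6: vr[B=3072/655 D=117504/26855 F=2703/655 H=7062528/2044255] → run H
t=7: vr[B=3072/655 D=117504/26855 F=2703/655] → run F
t=8: vr[B=3072/655 D=117504/26855 F=3358/655] → run D
t=9: vr[B=3072/655 D=30208/5371 F=3358/655] → run B
t=10: vr[B=4096/655 D=30208/5371 F=3358/655] → run F
t=11: vr[B=4096/655 D=30208/5371] → run D
t=12: vr[B=4096/655 D=184576/26855] → run B
t=13: vr[B=1024/131 D=184576/26855] → run D
t=14: vr[B=1024/131 D=218112/26855] → run B
t=15: vr[B=6144/655 D=218112/26855] → run D
t=16: vr[B=6144/655] → run B
t=17: vr[B=7168/655] → run B
t=18: (idle)
t=19: (idle)
t=20: (idle)
t=21: (idle)

vruntime(D, start of tick 12) = 184576/26855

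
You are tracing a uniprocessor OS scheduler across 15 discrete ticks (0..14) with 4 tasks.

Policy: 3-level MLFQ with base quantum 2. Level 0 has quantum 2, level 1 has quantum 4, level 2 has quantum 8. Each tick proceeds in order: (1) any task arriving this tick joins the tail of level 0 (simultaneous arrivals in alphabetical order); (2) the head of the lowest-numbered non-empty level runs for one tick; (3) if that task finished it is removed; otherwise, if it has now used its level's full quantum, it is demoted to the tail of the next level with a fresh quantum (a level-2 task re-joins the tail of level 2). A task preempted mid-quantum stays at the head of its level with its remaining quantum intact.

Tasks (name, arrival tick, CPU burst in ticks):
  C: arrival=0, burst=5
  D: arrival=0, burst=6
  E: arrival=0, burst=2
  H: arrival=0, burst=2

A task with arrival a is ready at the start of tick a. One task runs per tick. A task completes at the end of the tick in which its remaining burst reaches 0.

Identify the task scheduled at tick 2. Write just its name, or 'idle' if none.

running at tick 2 = D

t=0: L0/L1/L2 = CDEH/-/- → run C
t=1: L0/L1/L2 = CDEH/-/- → run C
t=2: L0/L1/L2 = DEH/C/- → run D
t=3: L0/L1/L2 = DEH/C/- → run D
t=4: L0/L1/L2 = EH/CD/- → run E
t=5: L0/L1/L2 = EH/CD/- → run E
t=6: L0/L1/L2 = H/CD/- → run H
t=7: L0/L1/L2 = H/CD/- → run H
t=8: L0/L1/L2 = -/CD/- → run C
t=9: L0/L1/L2 = -/CD/- → run C
t=10: L0/L1/L2 = -/CD/- → run C
t=11: L0/L1/L2 = -/D/- → run D
t=12: L0/L1/L2 = -/D/- → run D
t=13: L0/L1/L2 = -/D/- → run D
t=14: L0/L1/L2 = -/D/- → run D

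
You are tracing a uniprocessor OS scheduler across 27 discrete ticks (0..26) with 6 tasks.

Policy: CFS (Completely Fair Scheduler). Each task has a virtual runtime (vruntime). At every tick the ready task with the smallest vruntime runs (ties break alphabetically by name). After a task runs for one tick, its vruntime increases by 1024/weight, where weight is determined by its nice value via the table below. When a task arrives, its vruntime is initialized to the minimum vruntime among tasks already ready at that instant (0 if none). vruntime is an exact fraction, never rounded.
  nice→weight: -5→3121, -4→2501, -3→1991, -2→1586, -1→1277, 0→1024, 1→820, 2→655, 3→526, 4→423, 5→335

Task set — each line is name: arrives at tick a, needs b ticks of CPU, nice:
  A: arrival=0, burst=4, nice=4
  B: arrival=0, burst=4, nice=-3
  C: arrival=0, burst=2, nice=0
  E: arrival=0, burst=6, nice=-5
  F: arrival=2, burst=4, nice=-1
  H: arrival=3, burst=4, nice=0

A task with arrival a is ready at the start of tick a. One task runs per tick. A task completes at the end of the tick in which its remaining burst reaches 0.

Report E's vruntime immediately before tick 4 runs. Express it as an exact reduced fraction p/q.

t=0: vr[A=0 B=0 C=0 E=0] → run A
t=1: vr[A=1024/423 B=0 C=0 E=0] → run B
t=2: vr[A=1024/423 B=1024/1991 C=0 E=0 F=0] → run C
t=3: vr[A=1024/423 B=1024/1991 C=1 E=0 F=0 H=0] → run E
t=4: vr[A=1024/423 B=1024/1991 C=1 E=1024/3121 F=0 H=0] → run F
t=5: vr[A=1024/423 B=1024/1991 C=1 E=1024/3121 F=1024/1277 H=0] → run H
t=6: vr[A=1024/423 B=1024/1991 C=1 E=1024/3121 F=1024/1277 H=1] → run E
t=7: vr[A=1024/423 B=1024/1991 C=1 E=2048/3121 F=1024/1277 H=1] → run B
t=8: vr[A=1024/423 B=2048/1991 C=1 E=2048/3121 F=1024/1277 H=1] → run E
t=9: vr[A=1024/423 B=2048/1991 C=1 E=3072/3121 F=1024/1277 H=1] → run F
t=10: vr[A=1024/423 B=2048/1991 C=1 E=3072/3121 F=2048/1277 H=1] → run E
t=11: vr[A=1024/423 B=2048/1991 C=1 E=4096/3121 F=2048/1277 H=1] → run C
t=12: vr[A=1024/423 B=2048/1991 E=4096/3121 F=2048/1277 H=1] → run H
t=13: vr[A=1024/423 B=2048/1991 E=4096/3121 F=2048/1277 H=2] → run B
t=14: vr[A=1024/423 B=3072/1991 E=4096/3121 F=2048/1277 H=2] → run E
t=15: vr[A=1024/423 B=3072/1991 E=5120/3121 F=2048/1277 H=2] → run B
t=16: vr[A=1024/423 E=5120/3121 F=2048/1277 H=2] → run F
t=17: vr[A=1024/423 E=5120/3121 F=3072/1277 H=2] → run E
t=18: vr[A=1024/423 F=3072/1277 H=2] → run H
t=19: vr[A=1024/423 F=3072/1277 H=3] → run F
t=20: vr[A=1024/423 H=3] → run A
t=21: vr[A=2048/423 H=3] → run H
t=22: vr[A=2048/423] → run A
t=23: vr[A=1024/141] → run A
t=24: (idle)
t=25: (idle)
t=26: (idle)

vruntime(E, start of tick 4) = 1024/3121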